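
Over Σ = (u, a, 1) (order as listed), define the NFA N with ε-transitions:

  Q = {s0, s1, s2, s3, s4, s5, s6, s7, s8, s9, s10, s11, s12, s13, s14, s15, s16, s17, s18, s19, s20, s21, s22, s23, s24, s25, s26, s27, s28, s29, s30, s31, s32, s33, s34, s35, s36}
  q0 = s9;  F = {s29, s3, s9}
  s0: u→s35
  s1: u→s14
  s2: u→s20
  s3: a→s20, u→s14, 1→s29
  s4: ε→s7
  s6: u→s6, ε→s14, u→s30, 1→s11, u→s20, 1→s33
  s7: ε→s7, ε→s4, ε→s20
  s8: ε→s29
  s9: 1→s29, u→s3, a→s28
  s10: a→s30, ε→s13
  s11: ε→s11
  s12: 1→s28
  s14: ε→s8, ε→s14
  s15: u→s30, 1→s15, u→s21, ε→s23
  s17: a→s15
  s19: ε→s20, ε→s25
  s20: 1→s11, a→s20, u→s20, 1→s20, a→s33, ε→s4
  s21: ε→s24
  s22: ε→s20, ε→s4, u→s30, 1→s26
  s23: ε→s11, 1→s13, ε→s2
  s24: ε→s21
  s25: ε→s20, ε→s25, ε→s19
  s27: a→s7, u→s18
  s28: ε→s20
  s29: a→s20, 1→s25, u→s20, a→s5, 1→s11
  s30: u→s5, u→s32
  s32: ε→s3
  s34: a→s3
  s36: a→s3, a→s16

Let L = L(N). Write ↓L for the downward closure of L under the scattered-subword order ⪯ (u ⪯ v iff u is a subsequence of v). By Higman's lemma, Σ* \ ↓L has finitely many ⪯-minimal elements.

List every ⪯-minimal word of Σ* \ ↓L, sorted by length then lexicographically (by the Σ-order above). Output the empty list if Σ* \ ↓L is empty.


|Q|=37, |F|=3, |δ|=65 (25 ε).
min D↑ (4 st, q0=0, F={2}): 0:u→1,a→2,1→3 1:u→3,a→2,1→3 2:u→2,a→2,1→2 3:u→2,a→2,1→2 (ε-aug+det+¬).
'a': run [14, 7] end={s11,s20,s28,s33,s4,s5,s7} rej; 1/1 del acc.
'1u': N↓-sim [14, 9, 5] end={s11,s20,s33,s4,s7} rej; 2/2 deletions ∈↓L.
'11': run [14, 9, 7] end={s11,s19,s20,s25,s33,s4,s7} — reject; 2/2 del acc.
'uuu': N↓-sim [14, 12, 11, 5] end={s11,s20,s33,s4,s7} ∉↓L; 3/3 del acc.
'uu1': |S_i|=[14, 12, 11, 7] end={s11,s19,s20,s25,s33,s4,s7} — reject; 3/3 deletions ∈↓L.
5 obstructions.

A = [a, 1u, 11, uuu, uu1].


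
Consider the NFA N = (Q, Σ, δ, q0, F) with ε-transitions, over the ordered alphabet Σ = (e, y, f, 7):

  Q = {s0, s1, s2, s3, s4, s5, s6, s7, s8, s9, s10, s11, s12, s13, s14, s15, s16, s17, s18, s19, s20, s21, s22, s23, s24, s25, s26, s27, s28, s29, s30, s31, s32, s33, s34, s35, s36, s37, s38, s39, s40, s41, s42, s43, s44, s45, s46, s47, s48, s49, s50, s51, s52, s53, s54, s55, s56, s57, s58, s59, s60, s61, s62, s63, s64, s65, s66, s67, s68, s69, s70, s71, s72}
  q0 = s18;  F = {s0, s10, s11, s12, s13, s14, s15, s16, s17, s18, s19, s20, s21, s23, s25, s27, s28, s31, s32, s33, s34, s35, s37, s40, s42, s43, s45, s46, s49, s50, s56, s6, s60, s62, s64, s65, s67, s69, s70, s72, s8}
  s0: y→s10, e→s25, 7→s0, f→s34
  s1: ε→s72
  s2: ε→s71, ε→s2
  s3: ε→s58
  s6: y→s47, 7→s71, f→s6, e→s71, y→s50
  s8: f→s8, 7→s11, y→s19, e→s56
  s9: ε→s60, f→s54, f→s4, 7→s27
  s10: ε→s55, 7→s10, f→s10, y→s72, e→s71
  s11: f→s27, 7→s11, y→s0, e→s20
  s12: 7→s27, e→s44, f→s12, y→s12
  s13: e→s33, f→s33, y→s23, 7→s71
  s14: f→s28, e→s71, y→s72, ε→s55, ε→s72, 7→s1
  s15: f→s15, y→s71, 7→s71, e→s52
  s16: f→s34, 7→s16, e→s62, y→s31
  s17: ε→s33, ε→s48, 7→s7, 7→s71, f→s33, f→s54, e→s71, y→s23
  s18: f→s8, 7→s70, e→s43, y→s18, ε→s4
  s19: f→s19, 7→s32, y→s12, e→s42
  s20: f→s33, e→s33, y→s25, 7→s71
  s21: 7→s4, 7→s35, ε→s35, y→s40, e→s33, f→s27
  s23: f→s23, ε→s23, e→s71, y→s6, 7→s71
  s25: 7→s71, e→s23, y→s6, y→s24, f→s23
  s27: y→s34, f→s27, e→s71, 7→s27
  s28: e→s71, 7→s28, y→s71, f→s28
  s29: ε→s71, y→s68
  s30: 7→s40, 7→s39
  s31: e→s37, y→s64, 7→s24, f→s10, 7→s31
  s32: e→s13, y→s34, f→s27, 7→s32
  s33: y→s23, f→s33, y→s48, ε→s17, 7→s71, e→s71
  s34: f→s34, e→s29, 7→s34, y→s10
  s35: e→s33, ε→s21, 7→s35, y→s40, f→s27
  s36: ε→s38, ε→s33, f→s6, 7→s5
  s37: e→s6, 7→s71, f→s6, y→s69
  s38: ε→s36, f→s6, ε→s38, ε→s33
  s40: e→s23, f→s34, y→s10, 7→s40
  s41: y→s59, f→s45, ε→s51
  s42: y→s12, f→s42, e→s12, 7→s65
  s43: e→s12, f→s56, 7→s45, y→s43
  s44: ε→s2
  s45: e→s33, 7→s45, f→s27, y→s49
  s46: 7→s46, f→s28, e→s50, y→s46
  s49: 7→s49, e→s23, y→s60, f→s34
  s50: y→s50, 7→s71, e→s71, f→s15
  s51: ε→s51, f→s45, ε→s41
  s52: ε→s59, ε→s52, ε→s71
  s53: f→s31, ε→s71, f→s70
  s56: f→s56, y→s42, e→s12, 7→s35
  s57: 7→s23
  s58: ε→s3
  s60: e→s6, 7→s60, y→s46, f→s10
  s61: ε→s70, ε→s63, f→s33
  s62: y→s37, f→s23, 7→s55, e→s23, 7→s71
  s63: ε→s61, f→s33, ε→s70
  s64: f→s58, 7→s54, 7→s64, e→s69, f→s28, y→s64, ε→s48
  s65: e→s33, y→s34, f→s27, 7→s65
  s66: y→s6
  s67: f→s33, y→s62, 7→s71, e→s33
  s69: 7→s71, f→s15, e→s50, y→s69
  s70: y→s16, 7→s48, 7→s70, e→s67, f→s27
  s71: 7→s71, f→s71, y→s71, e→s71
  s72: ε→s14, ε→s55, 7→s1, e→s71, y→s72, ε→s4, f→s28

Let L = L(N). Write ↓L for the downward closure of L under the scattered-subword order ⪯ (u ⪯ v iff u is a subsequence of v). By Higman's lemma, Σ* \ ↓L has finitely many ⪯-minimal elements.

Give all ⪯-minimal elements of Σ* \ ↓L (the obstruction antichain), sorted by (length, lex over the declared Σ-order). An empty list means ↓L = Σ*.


|Q|=73, |F|=41, |δ|=235 (38 ε).
min D↑ (39 st, q0=0, F={12}): 0:e→1,y→0,f→2,7→3 1:e→4,y→1,f→5,7→6 2:e→5,y→7,f→2,7→8 3:e→9,y→10,f→11,7→3 4:e→12,y→4,f→4,7→11 5:e→4,y→13,f→5,7→14 6:e→15,y→16,f→11,7→6 7:e→13,y→4,f→7,7→17 8:e→18,y→19,f→11,7→8 9:e→15,y→20,f→15,7→12 10:e→20,y→21,f→22,7→10 11:e→12,y→22,f→11,7→11 12:e→12,y→12,f→12,7→12 13:e→4,y→4,f→13,7→23 14:e→15,y→24,f→11,7→14 15:e→12,y→25,f→15,7→12 16:e→25,y→26,f→22,7→16 17:e→27,y→22,f→11,7→17 18:e→15,y→28,f→15,7→12 19:e→28,y→29,f→22,7→19 20:e→25,y→30,f→25,7→12 21:e→30,y→31,f→29,7→21 22:e→12,y→29,f→22,7→22 23:e→15,y→22,f→11,7→23 24:e→25,y→29,f→22,7→24 25:e→12,y→32,f→25,7→12 26:e→32,y→33,f→29,7→26 27:e→15,y→25,f→15,7→12 28:e→25,y→32,f→25,7→12 29:e→12,y→34,f→29,7→29 30:e→32,y→35,f→32,7→12 31:e→35,y→31,f→36,7→31 32:e→12,y→37,f→32,7→12 33:e→37,y→33,f→36,7→33 34:e→12,y→34,f→36,7→34 35:e→37,y→35,f→38,7→12 36:e→12,y→12,f→36,7→36 37:e→12,y→37,f→38,7→12 38:e→12,y→12,f→38,7→12.
'eee': run [58, 46, 27, 7] end={s2,s29,s44,s52,s59,s68,s71} rej; 3/3 del acc.
'7e7': run [58, 49, 24, 3] end={s55,s7,s71} ∉↓L; 3/3 single-dels accept.
'7fe': run [58, 49, 26, 5] end={s29,s52,s59,s68,s71} — reject; 3/3 del acc.
'fyye': run [58, 44, 36, 24, 7] end={s2,s29,s44,s52,s59,s68,s71} ∉↓L; 4/4 del acc.
'7yyyfy': run [58, 49, 35, 26, 19, 7, 1] end={s71} rej; 6/6 single-dels accept.
5 obstructions.

Antichain: [eee, 7e7, 7fe, fyye, 7yyyfy].


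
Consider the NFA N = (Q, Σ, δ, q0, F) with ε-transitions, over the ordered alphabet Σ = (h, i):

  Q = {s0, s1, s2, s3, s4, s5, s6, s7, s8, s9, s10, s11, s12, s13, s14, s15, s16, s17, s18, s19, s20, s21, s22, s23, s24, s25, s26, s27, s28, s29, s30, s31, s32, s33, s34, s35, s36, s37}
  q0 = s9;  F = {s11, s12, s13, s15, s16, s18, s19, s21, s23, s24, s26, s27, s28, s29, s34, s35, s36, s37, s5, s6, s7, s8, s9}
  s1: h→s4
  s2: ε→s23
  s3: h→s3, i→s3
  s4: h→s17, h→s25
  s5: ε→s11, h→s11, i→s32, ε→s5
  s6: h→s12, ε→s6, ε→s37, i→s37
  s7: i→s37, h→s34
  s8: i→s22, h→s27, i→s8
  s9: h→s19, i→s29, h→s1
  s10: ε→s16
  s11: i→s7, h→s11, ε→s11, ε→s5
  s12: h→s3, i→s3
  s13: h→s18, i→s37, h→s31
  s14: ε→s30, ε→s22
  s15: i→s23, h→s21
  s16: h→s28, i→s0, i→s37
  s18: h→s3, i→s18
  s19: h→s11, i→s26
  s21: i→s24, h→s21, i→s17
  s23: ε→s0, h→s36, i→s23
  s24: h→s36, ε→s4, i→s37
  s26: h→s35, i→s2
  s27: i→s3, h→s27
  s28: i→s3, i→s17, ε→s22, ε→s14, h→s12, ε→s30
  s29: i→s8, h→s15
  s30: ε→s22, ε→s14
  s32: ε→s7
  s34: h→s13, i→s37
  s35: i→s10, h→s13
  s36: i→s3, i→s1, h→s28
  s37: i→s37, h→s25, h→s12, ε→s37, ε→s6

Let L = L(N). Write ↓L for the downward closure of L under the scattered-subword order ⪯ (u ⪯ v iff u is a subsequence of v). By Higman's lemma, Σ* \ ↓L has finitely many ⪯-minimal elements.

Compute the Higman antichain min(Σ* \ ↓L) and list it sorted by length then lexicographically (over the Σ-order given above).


Antichain: [iihi, hhiihh, hihhhh].

|Q|=38, |F|=23, |δ|=79 (20 ε).
min D↑ (22 st, q0=0, F={18}): 0:h→1,i→2 1:h→3,i→4 2:h→5,i→6 3:h→3,i→7 4:h→8,i→9 5:h→10,i→9 6:h→11,i→6 7:h→12,i→13 8:h→14,i→15 9:h→16,i→9 10:h→10,i→17 11:h→11,i→18 12:h→14,i→13 13:h→19,i→13 14:h→20,i→13 15:h→21,i→13 16:h→21,i→18 17:h→16,i→13 18:h→18,i→18 19:h→18,i→18 20:h→18,i→20 21:h→19,i→18 [Hopcroft].
'iihi': |S_i|=[36, 32, 22, 12, 5] end={s1,s17,s25,s3,s4} — reject; 4/4 deletions ∈↓L.
'hhiihh': run [36, 33, 28, 23, 10, 5, 3] end={s17,s25,s3} rej; 6/6 single-dels accept.
'hihhhh': run [36, 33, 27, 21, 14, 6, 1] end={s3} rej; 6/6 del acc.
3 minimals (antichain).


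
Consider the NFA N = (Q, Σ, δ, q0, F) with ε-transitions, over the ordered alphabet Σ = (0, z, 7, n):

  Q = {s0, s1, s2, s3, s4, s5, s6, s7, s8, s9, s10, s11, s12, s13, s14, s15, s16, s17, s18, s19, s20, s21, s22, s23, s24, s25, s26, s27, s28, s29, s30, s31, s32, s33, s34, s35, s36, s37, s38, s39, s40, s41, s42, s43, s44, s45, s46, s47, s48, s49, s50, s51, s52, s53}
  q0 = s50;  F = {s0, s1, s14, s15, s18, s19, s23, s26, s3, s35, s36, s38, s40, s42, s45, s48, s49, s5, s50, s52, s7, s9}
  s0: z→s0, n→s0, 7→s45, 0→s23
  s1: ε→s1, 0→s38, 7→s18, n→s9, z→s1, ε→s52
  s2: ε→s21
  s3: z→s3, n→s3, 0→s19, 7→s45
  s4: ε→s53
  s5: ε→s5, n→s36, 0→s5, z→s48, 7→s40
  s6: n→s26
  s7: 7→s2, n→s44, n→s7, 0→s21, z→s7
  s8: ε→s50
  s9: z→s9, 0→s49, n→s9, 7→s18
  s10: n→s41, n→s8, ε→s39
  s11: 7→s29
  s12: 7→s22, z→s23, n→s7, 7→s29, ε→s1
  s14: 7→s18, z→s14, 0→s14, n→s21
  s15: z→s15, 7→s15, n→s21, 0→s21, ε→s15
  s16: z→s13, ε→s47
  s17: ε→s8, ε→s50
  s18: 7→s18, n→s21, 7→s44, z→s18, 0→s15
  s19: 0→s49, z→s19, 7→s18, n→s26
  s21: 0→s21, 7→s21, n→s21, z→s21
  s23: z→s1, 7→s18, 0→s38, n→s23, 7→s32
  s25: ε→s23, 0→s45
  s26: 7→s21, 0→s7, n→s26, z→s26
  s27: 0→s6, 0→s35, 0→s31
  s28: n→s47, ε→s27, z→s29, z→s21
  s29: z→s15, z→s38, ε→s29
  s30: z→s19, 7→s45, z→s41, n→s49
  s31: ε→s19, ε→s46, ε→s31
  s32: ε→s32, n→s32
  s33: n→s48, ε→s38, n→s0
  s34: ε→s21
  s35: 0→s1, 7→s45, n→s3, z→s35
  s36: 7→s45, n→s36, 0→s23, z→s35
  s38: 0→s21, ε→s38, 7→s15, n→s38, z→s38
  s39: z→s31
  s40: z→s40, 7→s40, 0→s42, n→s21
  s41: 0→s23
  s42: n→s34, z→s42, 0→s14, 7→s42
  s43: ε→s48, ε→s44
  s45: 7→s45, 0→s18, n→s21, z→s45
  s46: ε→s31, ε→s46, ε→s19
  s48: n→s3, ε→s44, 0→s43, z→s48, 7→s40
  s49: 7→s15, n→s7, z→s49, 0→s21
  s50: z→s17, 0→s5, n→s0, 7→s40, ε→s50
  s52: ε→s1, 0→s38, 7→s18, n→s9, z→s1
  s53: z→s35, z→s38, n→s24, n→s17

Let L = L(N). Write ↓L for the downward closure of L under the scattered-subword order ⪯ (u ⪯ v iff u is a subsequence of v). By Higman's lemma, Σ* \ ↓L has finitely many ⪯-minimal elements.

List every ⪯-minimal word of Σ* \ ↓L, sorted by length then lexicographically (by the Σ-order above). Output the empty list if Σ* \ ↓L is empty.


|Q|=54, |F|=22, |δ|=156 (30 ε).
min D↑ (22 st, q0=0, F={7}): 0:0→1,z→0,7→2,n→3 1:0→1,z→4,7→2,n→5 2:0→6,z→2,7→2,n→7 3:0→8,z→3,7→9,n→3 4:0→4,z→4,7→2,n→10 5:0→8,z→11,7→9,n→5 6:0→12,z→6,7→6,n→7 7:0→7,z→7,7→7,n→7 8:0→13,z→14,7→15,n→8 9:0→15,z→9,7→9,n→7 10:0→16,z→10,7→9,n→10 11:0→14,z→11,7→9,n→10 12:0→12,z→12,7→15,n→7 13:0→7,z→13,7→17,n→13 14:0→13,z→14,7→15,n→18 15:0→17,z→15,7→15,n→7 16:0→19,z→16,7→15,n→20 17:0→7,z→17,7→17,n→7 18:0→19,z→18,7→15,n→18 19:0→7,z→19,7→17,n→21 20:0→21,z→20,7→7,n→20 21:0→7,z→21,7→7,n→21 (ε-aug+det+¬).
'7n': run [30, 11, 3] end={s21,s32,s34} ∉↓L; 2/2 single-dels accept.
'n000': run [30, 21, 15, 7, 1] end={s21} rej; 4/4 deletions ∈↓L.
'0zn0n7': N↓-sim [30, 26, 22, 14, 9, 5, 2] end={s2,s21} — reject; 6/6 single-dels accept.
'700700': |S_i|=[30, 11, 7, 5, 4, 2, 1] end={s21} ∉↓L; 6/6 deletions ∈↓L.
4 minimals (antichain).

Antichain: [7n, n000, 0zn0n7, 700700].


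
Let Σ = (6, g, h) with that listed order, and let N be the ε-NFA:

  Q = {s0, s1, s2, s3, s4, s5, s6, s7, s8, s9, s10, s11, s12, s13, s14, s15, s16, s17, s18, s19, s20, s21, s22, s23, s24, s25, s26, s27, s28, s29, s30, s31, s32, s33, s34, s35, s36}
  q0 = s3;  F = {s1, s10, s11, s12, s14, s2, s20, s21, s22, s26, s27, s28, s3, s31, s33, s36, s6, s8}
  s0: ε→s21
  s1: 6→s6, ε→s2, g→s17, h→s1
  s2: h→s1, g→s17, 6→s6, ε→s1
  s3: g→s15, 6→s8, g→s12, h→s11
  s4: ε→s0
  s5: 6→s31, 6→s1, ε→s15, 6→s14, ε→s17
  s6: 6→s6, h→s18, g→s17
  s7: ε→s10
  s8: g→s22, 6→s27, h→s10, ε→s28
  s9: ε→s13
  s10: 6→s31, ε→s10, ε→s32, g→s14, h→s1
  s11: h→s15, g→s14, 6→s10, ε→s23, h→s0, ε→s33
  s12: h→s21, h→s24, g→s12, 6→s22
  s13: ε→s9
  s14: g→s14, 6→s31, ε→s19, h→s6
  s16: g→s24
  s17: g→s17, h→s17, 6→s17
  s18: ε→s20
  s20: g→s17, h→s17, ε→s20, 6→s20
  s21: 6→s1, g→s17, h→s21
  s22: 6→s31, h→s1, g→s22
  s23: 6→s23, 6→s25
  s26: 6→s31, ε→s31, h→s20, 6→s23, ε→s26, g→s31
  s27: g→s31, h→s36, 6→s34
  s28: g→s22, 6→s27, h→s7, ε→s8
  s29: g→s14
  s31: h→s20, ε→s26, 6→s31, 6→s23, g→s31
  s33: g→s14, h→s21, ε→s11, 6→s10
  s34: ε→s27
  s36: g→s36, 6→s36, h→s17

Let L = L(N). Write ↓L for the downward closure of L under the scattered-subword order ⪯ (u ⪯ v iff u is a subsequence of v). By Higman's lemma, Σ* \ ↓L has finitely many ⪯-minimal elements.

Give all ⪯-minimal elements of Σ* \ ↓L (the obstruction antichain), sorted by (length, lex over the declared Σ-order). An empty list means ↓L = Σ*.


|Q|=37, |F|=18, |δ|=92 (23 ε).
min D↑ (15 st, q0=0, F={12}): 0:6→1,g→2,h→3 1:6→4,g→5,h→6 2:6→5,g→2,h→7 3:6→6,g→8,h→7 4:6→4,g→9,h→10 5:6→9,g→5,h→11 6:6→9,g→8,h→11 7:6→11,g→12,h→7 8:6→9,g→8,h→13 9:6→9,g→9,h→14 10:6→10,g→10,h→12 11:6→13,g→12,h→11 12:6→12,g→12,h→12 13:6→13,g→12,h→14 14:6→14,g→12,h→12.
'ghg': |S_i|=[29, 18, 8, 1] end={s17} — reject; 3/3 single-dels accept.
'hhg': N↓-sim [29, 22, 9, 1] end={s17} — reject; 3/3 del acc.
'66hh': |S_i|=[29, 21, 11, 4, 1] end={s17} rej; 4/4 deletions ∈↓L.
'hg6hh': N↓-sim [29, 22, 11, 9, 3, 1] end={s17} — reject; 5/5 deletions ∈↓L.
'hghhh': N↓-sim [29, 22, 11, 4, 3, 1] end={s17} rej; 5/5 deletions ∈↓L.
5 minimals (antichain).

Antichain: [ghg, hhg, 66hh, hg6hh, hghhh].


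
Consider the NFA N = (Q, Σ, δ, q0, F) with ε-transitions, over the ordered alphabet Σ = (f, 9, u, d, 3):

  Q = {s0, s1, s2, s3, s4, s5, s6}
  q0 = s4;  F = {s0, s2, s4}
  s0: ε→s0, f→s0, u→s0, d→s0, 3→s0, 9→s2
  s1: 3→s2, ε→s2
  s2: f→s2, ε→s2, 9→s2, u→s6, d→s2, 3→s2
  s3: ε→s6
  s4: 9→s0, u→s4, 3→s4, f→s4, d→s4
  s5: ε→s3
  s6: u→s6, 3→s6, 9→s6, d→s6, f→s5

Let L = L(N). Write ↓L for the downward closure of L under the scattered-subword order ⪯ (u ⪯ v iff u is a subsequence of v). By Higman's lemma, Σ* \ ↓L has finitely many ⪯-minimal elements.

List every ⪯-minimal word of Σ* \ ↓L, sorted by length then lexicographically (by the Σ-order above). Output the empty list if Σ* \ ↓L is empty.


A = [99u].

|Q|=7, |F|=3, |δ|=26 (5 ε).
min D↑ (4 st, q0=0, F={3}): 0:f→0,9→1,u→0,d→0,3→0 1:f→1,9→2,u→1,d→1,3→1 2:f→2,9→2,u→3,d→2,3→2 3:f→3,9→3,u→3,d→3,3→3.
'99u': run [6, 5, 4, 3] end={s3,s5,s6} rej; 3/3 deletions ∈↓L.
1 minimals (antichain).


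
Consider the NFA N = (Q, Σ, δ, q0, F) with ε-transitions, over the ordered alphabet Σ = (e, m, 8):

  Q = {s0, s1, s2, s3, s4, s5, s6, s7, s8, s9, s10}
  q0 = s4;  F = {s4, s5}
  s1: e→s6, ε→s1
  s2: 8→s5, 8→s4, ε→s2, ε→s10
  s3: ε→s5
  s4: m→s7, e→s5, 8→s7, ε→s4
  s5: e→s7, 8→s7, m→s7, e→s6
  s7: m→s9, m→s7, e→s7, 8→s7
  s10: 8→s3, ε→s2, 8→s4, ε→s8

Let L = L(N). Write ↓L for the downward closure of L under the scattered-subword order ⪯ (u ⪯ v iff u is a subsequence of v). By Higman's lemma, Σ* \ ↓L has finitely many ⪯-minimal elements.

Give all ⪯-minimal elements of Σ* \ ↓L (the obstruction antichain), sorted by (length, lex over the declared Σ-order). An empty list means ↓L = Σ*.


|Q|=11, |F|=2, |δ|=23 (7 ε).
min D↑ (3 st, q0=0, F={2}): 0:e→1,m→2,8→2 1:e→2,m→2,8→2 2:e→2,m→2,8→2.
'm': run [5, 2] end={s7,s9} — reject; 1/1 single-dels accept.
'8': N↓-sim [5, 2] end={s7,s9} — reject; 1/1 deletions ∈↓L.
'ee': |S_i|=[5, 4, 3] end={s6,s7,s9} — reject; 2/2 single-dels accept.
3 words, ⪯-incomp.

min(Σ*\↓L) = [m, 8, ee].


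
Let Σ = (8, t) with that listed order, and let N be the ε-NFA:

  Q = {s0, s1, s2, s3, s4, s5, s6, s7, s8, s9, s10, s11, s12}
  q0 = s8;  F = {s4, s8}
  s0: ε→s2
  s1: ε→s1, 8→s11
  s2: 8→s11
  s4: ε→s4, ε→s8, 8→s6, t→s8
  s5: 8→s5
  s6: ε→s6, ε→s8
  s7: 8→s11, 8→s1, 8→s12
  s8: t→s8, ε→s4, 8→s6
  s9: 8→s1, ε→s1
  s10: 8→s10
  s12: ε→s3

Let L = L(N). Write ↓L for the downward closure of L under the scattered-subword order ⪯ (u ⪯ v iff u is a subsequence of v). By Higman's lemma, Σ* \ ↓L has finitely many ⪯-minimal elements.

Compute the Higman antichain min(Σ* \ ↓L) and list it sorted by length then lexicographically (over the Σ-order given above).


A = [].

|Q|=13, |F|=2, |δ|=21 (9 ε).
min D↑ (1 st, q0=0, F={}): 0:8→0,t→0 (ε-aug+det+¬).
L(D↑) = ∅; no obstructions.


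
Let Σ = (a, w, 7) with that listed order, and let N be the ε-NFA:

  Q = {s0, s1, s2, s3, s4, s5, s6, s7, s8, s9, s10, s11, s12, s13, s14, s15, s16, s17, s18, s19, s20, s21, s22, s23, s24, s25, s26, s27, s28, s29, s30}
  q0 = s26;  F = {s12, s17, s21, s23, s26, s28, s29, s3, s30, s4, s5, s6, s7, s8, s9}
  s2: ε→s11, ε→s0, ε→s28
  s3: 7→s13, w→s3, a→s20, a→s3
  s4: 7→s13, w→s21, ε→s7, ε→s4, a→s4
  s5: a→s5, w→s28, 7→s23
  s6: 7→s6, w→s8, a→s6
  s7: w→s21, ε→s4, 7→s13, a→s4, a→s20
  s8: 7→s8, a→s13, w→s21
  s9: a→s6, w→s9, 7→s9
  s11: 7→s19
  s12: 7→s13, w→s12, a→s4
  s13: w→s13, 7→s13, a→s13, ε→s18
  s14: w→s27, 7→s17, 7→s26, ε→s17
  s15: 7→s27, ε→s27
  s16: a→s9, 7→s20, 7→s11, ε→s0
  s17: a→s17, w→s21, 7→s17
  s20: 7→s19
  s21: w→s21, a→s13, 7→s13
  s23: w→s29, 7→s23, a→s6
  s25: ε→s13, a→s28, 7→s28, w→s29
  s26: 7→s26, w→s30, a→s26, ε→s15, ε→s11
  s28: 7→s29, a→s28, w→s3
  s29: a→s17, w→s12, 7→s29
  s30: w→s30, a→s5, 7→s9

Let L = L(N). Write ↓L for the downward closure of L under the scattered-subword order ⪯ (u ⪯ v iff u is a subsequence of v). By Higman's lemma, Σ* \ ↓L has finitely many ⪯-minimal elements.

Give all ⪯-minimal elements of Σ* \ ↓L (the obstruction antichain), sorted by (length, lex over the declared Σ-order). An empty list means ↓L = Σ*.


|Q|=31, |F|=15, |δ|=75 (13 ε).
min D↑ (15 st, q0=0, F={10}): 0:a→0,w→1,7→0 1:a→2,w→1,7→3 2:a→2,w→4,7→5 3:a→6,w→3,7→3 4:a→4,w→7,7→8 5:a→6,w→8,7→5 6:a→6,w→9,7→6 7:a→7,w→7,7→10 8:a→11,w→12,7→8 9:a→10,w→13,7→9 10:a→10,w→10,7→10 11:a→11,w→13,7→11 12:a→14,w→12,7→10 13:a→10,w→13,7→10 14:a→14,w→13,7→10 [Hopcroft].
'waww7': run [22, 18, 16, 13, 9, 3] end={s13,s18,s19} ∉↓L; 5/5 single-dels accept.
'w7awa': run [22, 18, 14, 10, 4, 2] end={s13,s18} ∉↓L; 5/5 del acc.
2 words, ⪯-incomp.

A = [waww7, w7awa].


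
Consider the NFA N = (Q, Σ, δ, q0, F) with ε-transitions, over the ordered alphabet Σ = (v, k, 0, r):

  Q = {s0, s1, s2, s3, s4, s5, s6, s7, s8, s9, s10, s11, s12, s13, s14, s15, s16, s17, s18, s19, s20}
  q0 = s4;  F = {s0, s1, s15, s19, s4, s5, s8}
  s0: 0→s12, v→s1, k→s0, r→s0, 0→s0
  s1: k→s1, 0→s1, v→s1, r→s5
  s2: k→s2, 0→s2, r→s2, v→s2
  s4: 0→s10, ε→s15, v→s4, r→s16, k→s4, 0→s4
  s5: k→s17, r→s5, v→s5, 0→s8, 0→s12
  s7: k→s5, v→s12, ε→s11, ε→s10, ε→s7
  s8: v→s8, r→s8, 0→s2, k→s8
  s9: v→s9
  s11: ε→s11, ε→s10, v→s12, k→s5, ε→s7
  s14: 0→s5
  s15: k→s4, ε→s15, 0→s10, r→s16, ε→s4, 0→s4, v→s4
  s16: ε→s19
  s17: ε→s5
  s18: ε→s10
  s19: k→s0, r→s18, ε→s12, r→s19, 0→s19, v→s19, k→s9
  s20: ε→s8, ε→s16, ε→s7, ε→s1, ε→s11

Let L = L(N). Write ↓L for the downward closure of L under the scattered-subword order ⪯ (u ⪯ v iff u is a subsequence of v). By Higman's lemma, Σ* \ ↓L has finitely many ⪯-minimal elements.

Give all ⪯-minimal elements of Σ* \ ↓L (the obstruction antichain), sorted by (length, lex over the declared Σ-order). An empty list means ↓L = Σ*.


A = [rkvr00].

|Q|=21, |F|=7, |δ|=62 (18 ε).
min D↑ (7 st, q0=0, F={6}): 0:v→0,k→0,0→0,r→1 1:v→1,k→2,0→1,r→1 2:v→3,k→2,0→2,r→2 3:v→3,k→3,0→3,r→4 4:v→4,k→4,0→5,r→4 5:v→5,k→5,0→6,r→5 6:v→6,k→6,0→6,r→6 (ε-aug+det+¬).
'rkvr00': |S_i|=[14, 12, 8, 7, 5, 3, 1] end={s2} ∉↓L; 6/6 del acc.
1 words, ⪯-incomp.


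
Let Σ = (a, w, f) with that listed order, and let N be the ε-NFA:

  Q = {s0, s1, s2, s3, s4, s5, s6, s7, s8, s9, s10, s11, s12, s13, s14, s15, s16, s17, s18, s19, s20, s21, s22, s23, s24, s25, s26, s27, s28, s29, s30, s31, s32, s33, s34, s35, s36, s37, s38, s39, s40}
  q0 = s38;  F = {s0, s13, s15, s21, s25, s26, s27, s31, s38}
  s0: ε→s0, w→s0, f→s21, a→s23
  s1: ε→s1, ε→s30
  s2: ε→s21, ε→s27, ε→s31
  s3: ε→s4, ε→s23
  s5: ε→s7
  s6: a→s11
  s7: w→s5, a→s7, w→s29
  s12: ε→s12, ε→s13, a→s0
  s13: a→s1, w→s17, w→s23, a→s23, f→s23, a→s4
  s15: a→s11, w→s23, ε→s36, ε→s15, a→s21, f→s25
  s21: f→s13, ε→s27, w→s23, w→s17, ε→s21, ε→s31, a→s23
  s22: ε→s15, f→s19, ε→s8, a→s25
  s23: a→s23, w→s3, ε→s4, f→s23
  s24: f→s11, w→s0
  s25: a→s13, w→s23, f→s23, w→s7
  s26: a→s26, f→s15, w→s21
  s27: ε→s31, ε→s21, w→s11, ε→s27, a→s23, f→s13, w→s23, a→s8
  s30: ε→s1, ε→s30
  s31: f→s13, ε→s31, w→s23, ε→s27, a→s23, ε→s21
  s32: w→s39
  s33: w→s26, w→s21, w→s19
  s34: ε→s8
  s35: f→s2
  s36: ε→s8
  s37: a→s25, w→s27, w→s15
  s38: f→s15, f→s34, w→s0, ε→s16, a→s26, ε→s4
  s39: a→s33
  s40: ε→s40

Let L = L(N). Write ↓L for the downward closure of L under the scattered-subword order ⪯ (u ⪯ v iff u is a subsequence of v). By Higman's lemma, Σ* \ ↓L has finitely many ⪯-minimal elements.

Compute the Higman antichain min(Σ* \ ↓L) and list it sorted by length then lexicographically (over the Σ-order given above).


A = [wa, fw, aww, faa, fff, awff].

|Q|=41, |F|=9, |δ|=89 (32 ε).
min D↑ (8 st, q0=0, F={5}): 0:a→1,w→2,f→3 1:a→1,w→4,f→3 2:a→5,w→2,f→4 3:a→4,w→5,f→6 4:a→5,w→5,f→7 5:a→5,w→5,f→5 6:a→7,w→5,f→5 7:a→5,w→5,f→5 (ε-aug+det+¬).
'wa': |S_i|=[23, 16, 9] end={s1,s23,s29,s3,s30,s4,s5,s7,s8} ∉↓L; 2/2 del acc.
'fw': |S_i|=[23, 19, 8] end={s11,s17,s23,s29,s3,s4,s5,s7} rej; 2/2 deletions ∈↓L.
'aww': run [23, 19, 15, 8] end={s11,s17,s23,s29,s3,s4,s5,s7} — reject; 3/3 del acc.
'faa': run [23, 19, 15, 9] end={s1,s23,s29,s3,s30,s4,s5,s7,s8} ∉↓L; 3/3 deletions ∈↓L.
'fff': run [23, 19, 11, 3] end={s23,s3,s4} ∉↓L; 3/3 del acc.
'awff': N↓-sim [23, 19, 15, 7, 3] end={s23,s3,s4} — reject; 4/4 deletions ∈↓L.
6 words, ⪯-incomp.


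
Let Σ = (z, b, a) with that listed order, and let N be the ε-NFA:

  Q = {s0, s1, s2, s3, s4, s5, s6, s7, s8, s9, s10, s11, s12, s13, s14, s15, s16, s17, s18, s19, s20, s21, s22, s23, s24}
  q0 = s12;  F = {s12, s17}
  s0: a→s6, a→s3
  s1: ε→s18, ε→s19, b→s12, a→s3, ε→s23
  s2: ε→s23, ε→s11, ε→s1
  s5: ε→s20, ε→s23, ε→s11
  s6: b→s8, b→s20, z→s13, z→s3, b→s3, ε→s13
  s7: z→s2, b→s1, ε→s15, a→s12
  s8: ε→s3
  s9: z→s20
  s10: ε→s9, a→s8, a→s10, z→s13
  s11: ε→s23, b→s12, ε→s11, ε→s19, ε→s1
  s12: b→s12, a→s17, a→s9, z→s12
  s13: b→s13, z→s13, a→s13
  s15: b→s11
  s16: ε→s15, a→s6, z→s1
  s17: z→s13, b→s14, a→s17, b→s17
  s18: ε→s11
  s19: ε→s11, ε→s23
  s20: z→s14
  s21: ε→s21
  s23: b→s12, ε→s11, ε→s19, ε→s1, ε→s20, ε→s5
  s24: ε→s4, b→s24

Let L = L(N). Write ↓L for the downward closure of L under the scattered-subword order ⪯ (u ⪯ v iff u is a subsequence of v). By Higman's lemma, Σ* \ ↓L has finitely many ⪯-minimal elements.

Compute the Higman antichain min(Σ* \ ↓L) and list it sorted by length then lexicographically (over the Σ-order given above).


|Q|=25, |F|=2, |δ|=62 (28 ε).
min D↑ (3 st, q0=0, F={2}): 0:z→0,b→0,a→1 1:z→2,b→1,a→1 2:z→2,b→2,a→2 [Hopcroft].
'az': run [6, 5, 3] end={s13,s14,s20} rej; 2/2 del acc.
1 obstructions.

A = [az].


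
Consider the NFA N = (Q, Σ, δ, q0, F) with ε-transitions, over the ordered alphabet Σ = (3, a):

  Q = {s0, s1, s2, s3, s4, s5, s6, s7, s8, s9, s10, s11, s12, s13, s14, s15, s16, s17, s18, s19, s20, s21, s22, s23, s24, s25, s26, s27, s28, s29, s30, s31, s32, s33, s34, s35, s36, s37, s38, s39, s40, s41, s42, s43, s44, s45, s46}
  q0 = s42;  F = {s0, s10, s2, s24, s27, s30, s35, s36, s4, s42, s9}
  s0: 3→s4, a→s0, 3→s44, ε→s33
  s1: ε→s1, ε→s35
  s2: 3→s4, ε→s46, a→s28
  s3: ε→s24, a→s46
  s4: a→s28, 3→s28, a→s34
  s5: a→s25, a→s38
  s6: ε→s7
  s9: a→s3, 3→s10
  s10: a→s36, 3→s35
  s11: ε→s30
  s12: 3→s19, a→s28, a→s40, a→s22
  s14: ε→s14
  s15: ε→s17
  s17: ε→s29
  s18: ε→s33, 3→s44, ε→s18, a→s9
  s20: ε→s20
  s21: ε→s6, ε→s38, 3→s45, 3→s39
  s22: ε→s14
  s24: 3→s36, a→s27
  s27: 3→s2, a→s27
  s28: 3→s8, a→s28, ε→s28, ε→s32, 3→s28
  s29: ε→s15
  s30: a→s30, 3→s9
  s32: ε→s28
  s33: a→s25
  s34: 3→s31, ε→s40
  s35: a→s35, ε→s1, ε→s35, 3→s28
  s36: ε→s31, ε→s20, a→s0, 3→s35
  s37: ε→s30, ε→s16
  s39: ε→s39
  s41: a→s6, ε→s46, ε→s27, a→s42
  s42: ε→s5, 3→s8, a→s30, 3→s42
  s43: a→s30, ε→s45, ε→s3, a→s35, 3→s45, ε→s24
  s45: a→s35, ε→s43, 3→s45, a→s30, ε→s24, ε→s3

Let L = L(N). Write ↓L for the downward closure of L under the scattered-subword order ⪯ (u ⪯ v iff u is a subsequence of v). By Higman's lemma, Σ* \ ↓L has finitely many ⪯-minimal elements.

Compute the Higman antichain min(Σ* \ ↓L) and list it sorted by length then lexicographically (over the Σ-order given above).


|Q|=47, |F|=11, |δ|=86 (37 ε).
min D↑ (12 st, q0=0, F={8}): 0:3→0,a→1 1:3→2,a→1 2:3→3,a→4 3:3→5,a→6 4:3→6,a→7 5:3→8,a→5 6:3→5,a→9 7:3→10,a→7 8:3→8,a→8 9:3→11,a→9 10:3→11,a→8 11:3→8,a→8 (ε-aug+det+¬).
'a3333': |S_i|=[26, 24, 22, 18, 10, 4] end={s28,s31,s32,s8} ∉↓L; 5/5 deletions ∈↓L.
'a3aa3a': |S_i|=[26, 24, 22, 20, 16, 10, 6] end={s28,s31,s32,s34,s40,s8} — reject; 6/6 del acc.
2 words, ⪯-incomp.

min(Σ*\↓L) = [a3333, a3aa3a].


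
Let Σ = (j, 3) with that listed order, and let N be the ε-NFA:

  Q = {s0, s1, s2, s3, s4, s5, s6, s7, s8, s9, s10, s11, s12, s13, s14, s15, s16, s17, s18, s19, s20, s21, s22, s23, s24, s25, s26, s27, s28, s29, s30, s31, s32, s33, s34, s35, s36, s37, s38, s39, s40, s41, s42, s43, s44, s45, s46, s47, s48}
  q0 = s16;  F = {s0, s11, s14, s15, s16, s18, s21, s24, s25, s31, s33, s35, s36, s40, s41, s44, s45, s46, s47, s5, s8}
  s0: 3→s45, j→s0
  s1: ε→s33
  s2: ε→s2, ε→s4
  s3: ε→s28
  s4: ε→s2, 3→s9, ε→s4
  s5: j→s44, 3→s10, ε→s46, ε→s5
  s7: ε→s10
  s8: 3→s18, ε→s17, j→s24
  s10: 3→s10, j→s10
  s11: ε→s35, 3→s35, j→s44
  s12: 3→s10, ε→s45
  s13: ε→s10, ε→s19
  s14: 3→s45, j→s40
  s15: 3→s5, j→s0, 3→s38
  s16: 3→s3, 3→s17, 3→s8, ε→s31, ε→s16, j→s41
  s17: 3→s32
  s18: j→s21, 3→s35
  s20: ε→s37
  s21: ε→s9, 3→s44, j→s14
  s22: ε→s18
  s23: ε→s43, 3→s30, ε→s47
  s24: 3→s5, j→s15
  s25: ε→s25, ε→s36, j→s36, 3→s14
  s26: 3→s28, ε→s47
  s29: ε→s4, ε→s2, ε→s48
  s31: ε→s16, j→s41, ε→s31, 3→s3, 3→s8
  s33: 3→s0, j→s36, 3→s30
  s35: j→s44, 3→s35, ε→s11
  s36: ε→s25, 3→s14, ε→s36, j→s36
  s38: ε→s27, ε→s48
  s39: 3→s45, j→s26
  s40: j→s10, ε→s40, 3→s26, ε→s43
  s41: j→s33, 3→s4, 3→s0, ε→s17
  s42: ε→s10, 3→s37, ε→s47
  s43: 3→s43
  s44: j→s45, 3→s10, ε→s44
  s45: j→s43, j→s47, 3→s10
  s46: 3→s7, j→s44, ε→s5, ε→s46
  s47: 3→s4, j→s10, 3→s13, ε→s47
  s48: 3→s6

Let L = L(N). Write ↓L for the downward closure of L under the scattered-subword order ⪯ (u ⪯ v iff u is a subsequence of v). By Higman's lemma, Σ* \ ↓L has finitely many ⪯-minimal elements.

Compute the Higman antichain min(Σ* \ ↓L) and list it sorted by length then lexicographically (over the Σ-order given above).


A = [j333, 3j33, j33jj, 333j3, jjj3jj, 33jjjj].

|Q|=49, |F|=21, |δ|=105 (43 ε).
min D↑ (18 st, q0=0, F={15}): 0:j→1,3→2 1:j→3,3→4 2:j→5,3→6 3:j→7,3→4 4:j→4,3→8 5:j→9,3→10 6:j→11,3→12 7:j→7,3→13 8:j→14,3→15 9:j→4,3→10 10:j→16,3→15 11:j→13,3→16 12:j→16,3→12 13:j→17,3→8 14:j→15,3→15 15:j→15,3→15 16:j→8,3→15 17:j→15,3→14 (ε-aug+det+¬).
'j333': run [39, 32, 24, 13, 8] end={s10,s13,s19,s2,s28,s4,s43,s9} ∉↓L; 4/4 del acc.
'3j33': run [39, 33, 25, 19, 10] end={s10,s13,s19,s2,s28,s4,s43,s6,s7,s9} — reject; 4/4 deletions ∈↓L.
'j33jj': |S_i|=[39, 32, 24, 13, 8, 1] end={s10} rej; 5/5 single-dels accept.
'333j3': |S_i|=[39, 33, 26, 16, 10, 7] end={s10,s13,s19,s2,s4,s43,s9} ∉↓L; 5/5 single-dels accept.
'jjj3jj': |S_i|=[39, 32, 27, 17, 13, 11, 1] end={s10} ∉↓L; 6/6 single-dels accept.
'33jjjj': N↓-sim [39, 33, 26, 15, 13, 11, 1] end={s10} — reject; 6/6 deletions ∈↓L.
6 minimals (antichain).


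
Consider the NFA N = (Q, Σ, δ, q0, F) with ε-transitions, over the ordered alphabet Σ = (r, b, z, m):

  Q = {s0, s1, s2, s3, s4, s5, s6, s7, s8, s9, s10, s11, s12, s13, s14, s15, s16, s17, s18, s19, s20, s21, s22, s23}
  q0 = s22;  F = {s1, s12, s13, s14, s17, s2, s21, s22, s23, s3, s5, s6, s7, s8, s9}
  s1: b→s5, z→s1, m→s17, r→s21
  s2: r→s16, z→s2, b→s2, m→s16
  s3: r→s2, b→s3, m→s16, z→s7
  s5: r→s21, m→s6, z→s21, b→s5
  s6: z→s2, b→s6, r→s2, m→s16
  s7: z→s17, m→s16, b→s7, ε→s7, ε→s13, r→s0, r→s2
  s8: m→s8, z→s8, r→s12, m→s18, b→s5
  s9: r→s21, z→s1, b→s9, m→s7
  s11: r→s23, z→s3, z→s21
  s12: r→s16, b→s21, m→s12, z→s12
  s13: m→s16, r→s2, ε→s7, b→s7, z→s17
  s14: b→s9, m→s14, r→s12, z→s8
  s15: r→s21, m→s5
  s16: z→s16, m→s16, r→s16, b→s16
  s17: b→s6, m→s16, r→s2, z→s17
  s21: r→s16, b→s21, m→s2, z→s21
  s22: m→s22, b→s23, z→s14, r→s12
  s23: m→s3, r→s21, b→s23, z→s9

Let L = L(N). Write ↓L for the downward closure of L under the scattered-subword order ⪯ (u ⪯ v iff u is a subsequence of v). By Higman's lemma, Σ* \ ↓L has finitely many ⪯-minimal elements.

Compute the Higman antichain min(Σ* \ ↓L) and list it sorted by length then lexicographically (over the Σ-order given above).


|Q|=24, |F|=15, |δ|=74 (3 ε).
min D↑ (15 st, q0=0, F={4}): 0:r→1,b→2,z→3,m→0 1:r→4,b→5,z→1,m→1 2:r→5,b→2,z→6,m→7 3:r→1,b→6,z→8,m→3 4:r→4,b→4,z→4,m→4 5:r→4,b→5,z→5,m→9 6:r→5,b→6,z→10,m→11 7:r→9,b→7,z→11,m→4 8:r→1,b→12,z→8,m→8 9:r→4,b→9,z→9,m→4 10:r→5,b→12,z→10,m→13 11:r→9,b→11,z→13,m→4 12:r→5,b→12,z→5,m→14 13:r→9,b→14,z→13,m→4 14:r→9,b→14,z→9,m→4 [Hopcroft].
'rr': |S_i|=[18, 5, 1] end={s16} — reject; 2/2 single-dels accept.
'bmm': |S_i|=[18, 13, 8, 1] end={s16} rej; 3/3 del acc.
'zzbzr': N↓-sim [18, 15, 10, 5, 3, 1] end={s16} ∉↓L; 5/5 del acc.
3 words, ⪯-incomp.

A = [rr, bmm, zzbzr].


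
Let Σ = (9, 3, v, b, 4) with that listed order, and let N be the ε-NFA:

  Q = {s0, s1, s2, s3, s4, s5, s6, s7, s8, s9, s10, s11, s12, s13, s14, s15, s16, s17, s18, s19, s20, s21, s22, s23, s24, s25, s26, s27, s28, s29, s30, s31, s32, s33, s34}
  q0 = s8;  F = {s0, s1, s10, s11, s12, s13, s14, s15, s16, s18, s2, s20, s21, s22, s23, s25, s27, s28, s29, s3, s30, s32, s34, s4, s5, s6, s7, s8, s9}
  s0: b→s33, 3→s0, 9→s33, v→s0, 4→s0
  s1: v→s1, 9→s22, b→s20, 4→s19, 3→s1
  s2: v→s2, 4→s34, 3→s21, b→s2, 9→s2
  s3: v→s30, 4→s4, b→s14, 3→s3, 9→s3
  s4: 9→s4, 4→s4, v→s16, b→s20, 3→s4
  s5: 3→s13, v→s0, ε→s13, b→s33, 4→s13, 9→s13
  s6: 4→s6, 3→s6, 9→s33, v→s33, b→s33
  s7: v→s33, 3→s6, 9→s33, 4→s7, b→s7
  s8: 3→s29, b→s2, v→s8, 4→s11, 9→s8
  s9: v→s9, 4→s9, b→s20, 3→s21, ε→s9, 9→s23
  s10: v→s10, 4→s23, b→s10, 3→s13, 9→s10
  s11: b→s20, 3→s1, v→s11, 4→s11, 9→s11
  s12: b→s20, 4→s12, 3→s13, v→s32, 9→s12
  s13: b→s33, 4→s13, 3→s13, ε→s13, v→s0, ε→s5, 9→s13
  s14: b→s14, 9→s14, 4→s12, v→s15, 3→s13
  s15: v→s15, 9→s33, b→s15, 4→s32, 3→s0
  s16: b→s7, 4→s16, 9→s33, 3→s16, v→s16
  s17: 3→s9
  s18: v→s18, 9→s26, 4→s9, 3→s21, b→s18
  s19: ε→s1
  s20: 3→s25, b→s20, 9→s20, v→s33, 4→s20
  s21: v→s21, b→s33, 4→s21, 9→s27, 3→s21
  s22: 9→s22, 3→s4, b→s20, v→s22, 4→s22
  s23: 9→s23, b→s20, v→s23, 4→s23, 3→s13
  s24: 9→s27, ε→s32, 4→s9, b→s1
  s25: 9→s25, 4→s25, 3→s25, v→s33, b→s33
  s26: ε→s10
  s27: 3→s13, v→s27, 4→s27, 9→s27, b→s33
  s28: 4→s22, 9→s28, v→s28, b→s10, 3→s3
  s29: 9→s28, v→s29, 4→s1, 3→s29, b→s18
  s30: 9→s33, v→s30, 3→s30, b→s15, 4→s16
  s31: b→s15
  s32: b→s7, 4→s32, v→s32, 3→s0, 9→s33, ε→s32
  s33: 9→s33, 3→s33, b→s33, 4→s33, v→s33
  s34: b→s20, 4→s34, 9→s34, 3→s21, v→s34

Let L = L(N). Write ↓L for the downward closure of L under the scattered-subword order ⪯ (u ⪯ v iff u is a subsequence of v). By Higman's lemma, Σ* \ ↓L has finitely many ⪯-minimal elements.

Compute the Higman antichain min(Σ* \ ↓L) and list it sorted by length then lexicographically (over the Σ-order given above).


Antichain: [b3b, 4bv, 393v9].

|Q|=35, |F|=29, |δ|=163 (8 ε).
min D↑ (29 st, q0=0, F={15}): 0:9→0,3→1,v→0,b→2,4→3 1:9→4,3→1,v→1,b→5,4→6 2:9→2,3→7,v→2,b→2,4→8 3:9→3,3→6,v→3,b→9,4→3 4:9→4,3→10,v→4,b→11,4→12 5:9→11,3→7,v→5,b→5,4→13 6:9→12,3→6,v→6,b→9,4→6 7:9→14,3→7,v→7,b→15,4→7 8:9→8,3→7,v→8,b→9,4→8 9:9→9,3→16,v→15,b→9,4→9 10:9→10,3→10,v→17,b→18,4→19 11:9→11,3→20,v→11,b→11,4→21 12:9→12,3→19,v→12,b→9,4→12 13:9→21,3→7,v→13,b→9,4→13 14:9→14,3→20,v→14,b→15,4→14 15:9→15,3→15,v→15,b→15,4→15 16:9→16,3→16,v→15,b→15,4→16 17:9→15,3→17,v→17,b→22,4→23 18:9→18,3→20,v→22,b→18,4→24 19:9→19,3→19,v→23,b→9,4→19 20:9→20,3→20,v→25,b→15,4→20 21:9→21,3→20,v→21,b→9,4→21 22:9→15,3→25,v→22,b→22,4→26 23:9→15,3→23,v→23,b→27,4→23 24:9→24,3→20,v→26,b→9,4→24 25:9→15,3→25,v→25,b→15,4→25 26:9→15,3→25,v→26,b→27,4→26 27:9→15,3→28,v→15,b→27,4→27 28:9→15,3→28,v→15,b→15,4→28.
'b3b': N↓-sim [32, 21, 8, 1] end={s33} rej; 3/3 single-dels accept.
'4bv': |S_i|=[32, 21, 5, 1] end={s33} — reject; 3/3 single-dels accept.
'393v9': N↓-sim [32, 28, 22, 16, 8, 1] end={s33} ∉↓L; 5/5 del acc.
3 words, ⪯-incomp.


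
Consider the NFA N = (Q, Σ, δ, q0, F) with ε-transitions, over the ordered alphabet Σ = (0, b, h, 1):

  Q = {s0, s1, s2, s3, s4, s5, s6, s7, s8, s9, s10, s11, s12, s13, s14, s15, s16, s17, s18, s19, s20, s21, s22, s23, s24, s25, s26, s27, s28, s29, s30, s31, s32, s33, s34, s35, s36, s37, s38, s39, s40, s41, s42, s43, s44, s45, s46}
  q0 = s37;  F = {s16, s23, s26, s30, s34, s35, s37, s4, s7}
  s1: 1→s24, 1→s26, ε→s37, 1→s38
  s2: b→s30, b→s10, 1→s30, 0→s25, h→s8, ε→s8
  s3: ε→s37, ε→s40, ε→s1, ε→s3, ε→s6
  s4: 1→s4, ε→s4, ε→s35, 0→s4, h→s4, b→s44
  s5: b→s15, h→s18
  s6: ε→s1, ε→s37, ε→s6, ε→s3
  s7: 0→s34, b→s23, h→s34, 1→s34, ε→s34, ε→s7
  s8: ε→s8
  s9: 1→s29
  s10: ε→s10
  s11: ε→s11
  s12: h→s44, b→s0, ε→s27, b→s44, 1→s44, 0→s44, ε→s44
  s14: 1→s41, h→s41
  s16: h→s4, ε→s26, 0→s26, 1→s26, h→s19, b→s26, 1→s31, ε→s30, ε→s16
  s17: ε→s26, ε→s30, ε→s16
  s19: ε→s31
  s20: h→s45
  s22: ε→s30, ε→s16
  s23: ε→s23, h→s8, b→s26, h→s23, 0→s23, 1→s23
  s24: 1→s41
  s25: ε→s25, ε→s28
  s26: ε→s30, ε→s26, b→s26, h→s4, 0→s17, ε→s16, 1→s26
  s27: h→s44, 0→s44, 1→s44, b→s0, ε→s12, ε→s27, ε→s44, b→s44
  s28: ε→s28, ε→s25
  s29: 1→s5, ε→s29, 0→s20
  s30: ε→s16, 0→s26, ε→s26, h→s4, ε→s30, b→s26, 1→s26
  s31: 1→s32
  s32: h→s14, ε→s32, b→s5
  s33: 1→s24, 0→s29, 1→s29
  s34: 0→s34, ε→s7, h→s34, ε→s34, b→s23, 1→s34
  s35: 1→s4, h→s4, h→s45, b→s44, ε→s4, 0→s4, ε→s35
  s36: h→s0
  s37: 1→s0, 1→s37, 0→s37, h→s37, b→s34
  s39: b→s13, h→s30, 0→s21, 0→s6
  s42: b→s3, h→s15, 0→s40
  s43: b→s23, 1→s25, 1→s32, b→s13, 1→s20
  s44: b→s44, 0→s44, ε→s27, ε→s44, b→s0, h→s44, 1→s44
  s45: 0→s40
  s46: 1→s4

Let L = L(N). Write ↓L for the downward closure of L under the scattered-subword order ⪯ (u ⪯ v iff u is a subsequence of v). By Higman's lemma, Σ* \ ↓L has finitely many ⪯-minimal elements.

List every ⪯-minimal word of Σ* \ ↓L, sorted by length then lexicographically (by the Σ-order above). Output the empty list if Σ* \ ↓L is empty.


min(Σ*\↓L) = [bbbhb].

|Q|=47, |F|=9, |δ|=145 (51 ε).
min D↑ (6 st, q0=0, F={5}): 0:0→0,b→1,h→0,1→0 1:0→1,b→2,h→1,1→1 2:0→2,b→3,h→2,1→2 3:0→3,b→3,h→4,1→3 4:0→4,b→5,h→4,1→4 5:0→5,b→5,h→5,1→5 (ε-aug+det+¬).
'bbbhb': |S_i|=[25, 24, 22, 20, 16, 7] end={s0,s12,s15,s18,s27,s44,s5} — reject; 5/5 deletions ∈↓L.
1 words, ⪯-incomp.


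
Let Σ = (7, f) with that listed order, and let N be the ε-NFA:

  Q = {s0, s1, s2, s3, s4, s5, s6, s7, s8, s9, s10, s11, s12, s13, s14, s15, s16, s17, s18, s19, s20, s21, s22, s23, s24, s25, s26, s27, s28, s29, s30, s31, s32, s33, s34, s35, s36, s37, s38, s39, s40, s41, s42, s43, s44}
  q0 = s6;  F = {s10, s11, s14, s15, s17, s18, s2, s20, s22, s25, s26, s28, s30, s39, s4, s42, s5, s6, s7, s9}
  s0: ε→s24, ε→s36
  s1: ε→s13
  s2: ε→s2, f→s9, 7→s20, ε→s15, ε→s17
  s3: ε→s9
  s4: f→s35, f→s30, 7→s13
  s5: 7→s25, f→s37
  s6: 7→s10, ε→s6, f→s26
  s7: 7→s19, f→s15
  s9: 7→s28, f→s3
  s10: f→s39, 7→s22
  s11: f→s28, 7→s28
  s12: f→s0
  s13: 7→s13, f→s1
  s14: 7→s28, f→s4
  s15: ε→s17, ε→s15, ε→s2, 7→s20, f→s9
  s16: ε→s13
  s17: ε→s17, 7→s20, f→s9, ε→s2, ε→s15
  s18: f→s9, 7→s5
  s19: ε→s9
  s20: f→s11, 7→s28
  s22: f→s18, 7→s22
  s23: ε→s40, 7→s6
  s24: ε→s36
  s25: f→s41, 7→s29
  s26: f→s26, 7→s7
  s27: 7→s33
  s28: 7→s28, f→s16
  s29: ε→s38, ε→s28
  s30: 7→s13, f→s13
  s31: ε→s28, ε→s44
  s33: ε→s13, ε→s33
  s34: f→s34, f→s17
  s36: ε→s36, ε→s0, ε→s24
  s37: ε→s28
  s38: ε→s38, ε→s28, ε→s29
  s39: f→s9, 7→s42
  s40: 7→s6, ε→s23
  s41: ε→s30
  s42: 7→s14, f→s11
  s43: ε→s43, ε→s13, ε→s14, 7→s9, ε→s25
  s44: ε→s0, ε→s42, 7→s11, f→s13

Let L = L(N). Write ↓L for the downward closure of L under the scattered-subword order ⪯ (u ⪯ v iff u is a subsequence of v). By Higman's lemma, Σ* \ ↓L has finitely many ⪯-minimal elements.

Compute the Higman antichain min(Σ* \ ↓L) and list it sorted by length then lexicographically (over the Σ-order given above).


Antichain: [7ff7f, f777f, 77f7ff, 7f77f7, 7f7fff].

|Q|=45, |F|=20, |δ|=91 (39 ε).
min D↑ (19 st, q0=0, F={17}): 0:7→1,f→2 1:7→3,f→4 2:7→5,f→2 3:7→3,f→6 4:7→7,f→8 5:7→8,f→9 6:7→10,f→8 7:7→11,f→12 8:7→13,f→8 9:7→14,f→8 10:7→15,f→13 11:7→13,f→16 12:7→13,f→13 13:7→13,f→17 14:7→13,f→12 15:7→13,f→18 16:7→17,f→18 17:7→17,f→17 18:7→17,f→17 [Hopcroft].
'7ff7f': N↓-sim [30, 28, 24, 12, 4, 3] end={s1,s13,s16} ∉↓L; 5/5 deletions ∈↓L.
'f777f': N↓-sim [30, 27, 24, 17, 6, 3] end={s1,s13,s16} — reject; 5/5 deletions ∈↓L.
'77f7ff': N↓-sim [30, 28, 22, 17, 11, 7, 3] end={s1,s13,s16} — reject; 6/6 deletions ∈↓L.
'7f77f7': run [30, 28, 24, 17, 12, 7, 2] end={s1,s13} rej; 6/6 deletions ∈↓L.
'7f7fff': |S_i|=[30, 28, 24, 17, 10, 6, 3] end={s1,s13,s16} — reject; 6/6 single-dels accept.
5 minimals (antichain).
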